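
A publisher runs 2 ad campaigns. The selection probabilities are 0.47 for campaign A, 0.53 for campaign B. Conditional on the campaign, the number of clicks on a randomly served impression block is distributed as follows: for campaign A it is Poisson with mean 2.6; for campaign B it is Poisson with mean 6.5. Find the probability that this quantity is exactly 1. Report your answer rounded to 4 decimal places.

0.0959

Conditional on each campaign, P(X = 1): A: 0.193111; B: 0.00977235.
By total probability, P(X = 1) = 0.47·0.193111 + 0.53·0.00977235 = 0.0959417.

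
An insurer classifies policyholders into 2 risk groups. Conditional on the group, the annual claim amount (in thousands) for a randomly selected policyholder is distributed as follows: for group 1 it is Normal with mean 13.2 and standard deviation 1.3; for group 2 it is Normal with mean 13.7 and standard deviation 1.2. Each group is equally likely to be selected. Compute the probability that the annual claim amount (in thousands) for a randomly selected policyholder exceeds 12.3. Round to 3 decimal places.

0.817

Conditional on each group, P(X > 12.3): 1: 0.755628; 2: 0.878327.
By total probability, P(X > 12.3) = 0.5·0.755628 + 0.5·0.878327 = 0.816978.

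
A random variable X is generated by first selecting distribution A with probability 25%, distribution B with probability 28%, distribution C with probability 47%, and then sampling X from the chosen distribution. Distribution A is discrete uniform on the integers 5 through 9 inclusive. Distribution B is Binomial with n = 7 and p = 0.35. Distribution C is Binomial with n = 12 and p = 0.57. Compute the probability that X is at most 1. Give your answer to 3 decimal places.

Conditional on each component, P(X ≤ 1): A: 0; B: 0.233799; C: 0.000675597.
By total probability, P(X ≤ 1) = 0.25·0 + 0.28·0.233799 + 0.47·0.000675597 = 0.0657811.

0.066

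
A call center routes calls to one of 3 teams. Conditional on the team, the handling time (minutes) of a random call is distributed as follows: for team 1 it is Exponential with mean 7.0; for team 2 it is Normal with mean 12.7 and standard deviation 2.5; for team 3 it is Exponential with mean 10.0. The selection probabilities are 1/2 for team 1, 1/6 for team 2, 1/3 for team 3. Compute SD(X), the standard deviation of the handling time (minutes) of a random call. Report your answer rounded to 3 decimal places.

7.968

Per component, 1: μ=7, E[X²]=98; 2: μ=12.7, E[X²]=167.54; 3: μ=10, E[X²]=200.
E[X] = 0.5·7 + 0.166667·12.7 + 0.333333·10 = 8.95.
E[X²] = 0.5·98 + 0.166667·167.54 + 0.333333·200 = 143.59.
Var(X) = E[X²] − (E[X])² = 143.59 − 80.1025 = 63.4875.
SD(X) = √63.4875 = 7.9679.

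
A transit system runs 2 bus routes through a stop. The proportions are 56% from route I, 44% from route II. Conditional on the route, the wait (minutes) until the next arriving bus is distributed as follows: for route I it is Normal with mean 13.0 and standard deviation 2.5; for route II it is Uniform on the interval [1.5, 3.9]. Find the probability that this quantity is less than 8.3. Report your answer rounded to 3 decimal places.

Conditional on each route, P(X < 8.3): I: 0.030054; II: 1.
By total probability, P(X < 8.3) = 0.56·0.030054 + 0.44·1 = 0.45683.

0.457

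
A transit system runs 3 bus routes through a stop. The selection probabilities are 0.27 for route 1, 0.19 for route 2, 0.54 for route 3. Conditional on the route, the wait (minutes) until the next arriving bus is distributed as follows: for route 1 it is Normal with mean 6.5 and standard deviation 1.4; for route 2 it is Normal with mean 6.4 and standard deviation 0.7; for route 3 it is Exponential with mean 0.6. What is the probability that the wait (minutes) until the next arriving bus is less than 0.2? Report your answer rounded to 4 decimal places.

0.1531

Conditional on each route, P(X < 0.2): 1: 3.39767e-06; 2: 0; 3: 0.283469.
By total probability, P(X < 0.2) = 0.27·3.39767e-06 + 0.19·0 + 0.54·0.283469 = 0.153074.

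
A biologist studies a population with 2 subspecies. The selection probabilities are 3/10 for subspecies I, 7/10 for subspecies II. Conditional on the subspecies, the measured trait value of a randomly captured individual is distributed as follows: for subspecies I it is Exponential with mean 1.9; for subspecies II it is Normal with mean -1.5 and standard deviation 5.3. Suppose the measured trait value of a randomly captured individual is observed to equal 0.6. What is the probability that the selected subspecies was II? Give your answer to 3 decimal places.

0.297

Likelihoods f(0.6 | ·): I: 0.383796; II: 0.0695894.
Posterior ∝ prior × likelihood. Numerator for II: 0.7·0.0695894 = 0.0487126.
Normalizing constant: 0.3·0.383796 + 0.7·0.0695894 = 0.163851.
P(II | observation) = 0.0487126 / 0.163851 = 0.297297.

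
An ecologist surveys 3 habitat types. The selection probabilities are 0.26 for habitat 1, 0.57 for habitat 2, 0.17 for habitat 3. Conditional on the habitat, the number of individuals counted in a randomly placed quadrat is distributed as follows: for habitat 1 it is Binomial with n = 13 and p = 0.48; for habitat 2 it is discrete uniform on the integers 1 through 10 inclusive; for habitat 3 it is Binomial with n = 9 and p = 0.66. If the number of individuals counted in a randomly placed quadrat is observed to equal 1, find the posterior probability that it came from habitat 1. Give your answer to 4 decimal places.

0.0110

Likelihoods P(X=1 | ·): 1: 0.00243907; 2: 0.1; 3: 0.00106076.
Posterior ∝ prior × likelihood. Numerator for 1: 0.26·0.00243907 = 0.000634159.
Normalizing constant: 0.26·0.00243907 + 0.57·0.1 + 0.17·0.00106076 = 0.0578145.
P(1 | observation) = 0.000634159 / 0.0578145 = 0.0109689.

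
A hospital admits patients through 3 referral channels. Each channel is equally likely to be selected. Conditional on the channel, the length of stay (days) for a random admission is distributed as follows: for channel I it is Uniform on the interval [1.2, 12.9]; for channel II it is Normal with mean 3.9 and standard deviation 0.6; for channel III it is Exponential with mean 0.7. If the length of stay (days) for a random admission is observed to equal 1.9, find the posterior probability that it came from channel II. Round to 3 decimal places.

Likelihoods f(1.9 | ·): I: 0.0854701; II: 0.00257046; III: 0.0946461.
Posterior ∝ prior × likelihood. Numerator for II: 0.333333·0.00257046 = 0.000856822.
Normalizing constant: 0.333333·0.0854701 + 0.333333·0.00257046 + 0.333333·0.0946461 = 0.0608955.
P(II | observation) = 0.000856822 / 0.0608955 = 0.0140704.

0.014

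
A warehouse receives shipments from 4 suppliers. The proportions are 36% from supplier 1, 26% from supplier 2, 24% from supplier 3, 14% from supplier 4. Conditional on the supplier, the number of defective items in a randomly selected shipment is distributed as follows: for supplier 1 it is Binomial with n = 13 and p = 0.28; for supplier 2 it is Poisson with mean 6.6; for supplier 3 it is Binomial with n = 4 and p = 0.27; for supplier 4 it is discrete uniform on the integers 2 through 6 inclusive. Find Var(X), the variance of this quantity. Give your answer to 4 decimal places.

6.9555

Per component, 1: μ=3.64, E[X²]=15.8704; 2: μ=6.6, E[X²]=50.16; 3: μ=1.08, E[X²]=1.9548; 4: μ=4, E[X²]=18.
E[X] = 0.36·3.64 + 0.26·6.6 + 0.24·1.08 + 0.14·4 = 3.8456.
E[X²] = 0.36·15.8704 + 0.26·50.16 + 0.24·1.9548 + 0.14·18 = 21.7441.
Var(X) = E[X²] − (E[X])² = 21.7441 − 14.7886 = 6.95546.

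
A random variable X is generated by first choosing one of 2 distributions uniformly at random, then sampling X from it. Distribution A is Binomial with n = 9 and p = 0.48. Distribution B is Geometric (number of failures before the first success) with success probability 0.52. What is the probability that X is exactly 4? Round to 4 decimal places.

Conditional on each component, P(X = 4): A: 0.254303; B: 0.0276038.
By total probability, P(X = 4) = 0.5·0.254303 + 0.5·0.0276038 = 0.140954.

0.1410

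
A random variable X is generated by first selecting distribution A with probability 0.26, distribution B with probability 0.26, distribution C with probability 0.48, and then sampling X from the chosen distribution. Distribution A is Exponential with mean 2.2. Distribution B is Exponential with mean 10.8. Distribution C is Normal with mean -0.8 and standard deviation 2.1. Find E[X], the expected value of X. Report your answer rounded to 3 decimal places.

Component means — A: 2.2; B: 10.8; C: -0.8.
E[X] = 0.26·2.2 + 0.26·10.8 + 0.48·-0.8 = 2.996.

2.996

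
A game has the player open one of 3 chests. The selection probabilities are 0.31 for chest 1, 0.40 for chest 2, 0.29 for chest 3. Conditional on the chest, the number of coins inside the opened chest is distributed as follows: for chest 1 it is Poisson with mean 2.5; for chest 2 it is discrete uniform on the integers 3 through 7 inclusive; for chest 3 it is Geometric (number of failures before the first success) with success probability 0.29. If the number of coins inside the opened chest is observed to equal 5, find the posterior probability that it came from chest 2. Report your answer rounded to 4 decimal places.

0.6904

Likelihoods P(X=5 | ·): 1: 0.0668009; 2: 0.2; 3: 0.0523227.
Posterior ∝ prior × likelihood. Numerator for 2: 0.4·0.2 = 0.08.
Normalizing constant: 0.31·0.0668009 + 0.4·0.2 + 0.29·0.0523227 = 0.115882.
P(2 | observation) = 0.08 / 0.115882 = 0.690358.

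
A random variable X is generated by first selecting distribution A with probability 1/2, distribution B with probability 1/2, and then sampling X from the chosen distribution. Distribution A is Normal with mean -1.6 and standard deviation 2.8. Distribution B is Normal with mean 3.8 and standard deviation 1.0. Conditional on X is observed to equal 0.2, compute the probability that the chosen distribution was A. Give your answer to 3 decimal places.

0.995

Likelihoods f(0.2 | ·): A: 0.115881; B: 0.000611902.
Posterior ∝ prior × likelihood. Numerator for A: 0.5·0.115881 = 0.0579406.
Normalizing constant: 0.5·0.115881 + 0.5·0.000611902 = 0.0582465.
P(A | observation) = 0.0579406 / 0.0582465 = 0.994747.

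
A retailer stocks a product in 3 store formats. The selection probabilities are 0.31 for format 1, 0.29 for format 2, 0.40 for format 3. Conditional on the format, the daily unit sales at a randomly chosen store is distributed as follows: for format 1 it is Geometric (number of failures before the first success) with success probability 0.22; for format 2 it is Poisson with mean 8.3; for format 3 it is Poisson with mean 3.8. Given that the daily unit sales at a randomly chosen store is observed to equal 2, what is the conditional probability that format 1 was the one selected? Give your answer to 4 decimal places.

Likelihoods P(X=2 | ·): 1: 0.133848; 2: 0.00856016; 3: 0.161517.
Posterior ∝ prior × likelihood. Numerator for 1: 0.31·0.133848 = 0.0414929.
Normalizing constant: 0.31·0.133848 + 0.29·0.00856016 + 0.4·0.161517 = 0.108582.
P(1 | observation) = 0.0414929 / 0.108582 = 0.382134.

0.3821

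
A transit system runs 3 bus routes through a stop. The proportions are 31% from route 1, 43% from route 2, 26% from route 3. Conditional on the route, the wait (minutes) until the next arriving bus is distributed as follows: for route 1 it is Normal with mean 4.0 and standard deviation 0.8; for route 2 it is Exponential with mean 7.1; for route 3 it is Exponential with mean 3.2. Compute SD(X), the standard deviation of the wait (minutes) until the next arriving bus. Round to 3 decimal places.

Per component, 1: μ=4, E[X²]=16.64; 2: μ=7.1, E[X²]=100.82; 3: μ=3.2, E[X²]=20.48.
E[X] = 0.31·4 + 0.43·7.1 + 0.26·3.2 = 5.125.
E[X²] = 0.31·16.64 + 0.43·100.82 + 0.26·20.48 = 53.8358.
Var(X) = E[X²] − (E[X])² = 53.8358 − 26.2656 = 27.5702.
SD(X) = √27.5702 = 5.25073.

5.251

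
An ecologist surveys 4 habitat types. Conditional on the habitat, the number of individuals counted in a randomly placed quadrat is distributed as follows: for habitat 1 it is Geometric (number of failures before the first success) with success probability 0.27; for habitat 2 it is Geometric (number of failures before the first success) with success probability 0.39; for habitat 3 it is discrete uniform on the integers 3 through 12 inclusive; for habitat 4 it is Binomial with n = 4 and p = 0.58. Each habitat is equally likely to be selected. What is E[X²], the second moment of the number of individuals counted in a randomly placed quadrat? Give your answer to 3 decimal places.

For each component E[X²] = Var + (mean)², giving 1: 17.3237; 2: 6.45694; 3: 64.5; 4: 6.3568.
Overall E[X²] = 0.25·17.3237 + 0.25·6.45694 + 0.25·64.5 + 0.25·6.3568 = 23.6594.

23.659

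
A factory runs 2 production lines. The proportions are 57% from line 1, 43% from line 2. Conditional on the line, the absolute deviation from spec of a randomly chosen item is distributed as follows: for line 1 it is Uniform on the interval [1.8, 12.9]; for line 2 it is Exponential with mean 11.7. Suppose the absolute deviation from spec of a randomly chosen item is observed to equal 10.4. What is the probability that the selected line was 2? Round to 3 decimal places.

Likelihoods f(10.4 | ·): 1: 0.0900901; 2: 0.0351378.
Posterior ∝ prior × likelihood. Numerator for 2: 0.43·0.0351378 = 0.0151093.
Normalizing constant: 0.57·0.0900901 + 0.43·0.0351378 = 0.0664606.
P(2 | observation) = 0.0151093 / 0.0664606 = 0.227342.

0.227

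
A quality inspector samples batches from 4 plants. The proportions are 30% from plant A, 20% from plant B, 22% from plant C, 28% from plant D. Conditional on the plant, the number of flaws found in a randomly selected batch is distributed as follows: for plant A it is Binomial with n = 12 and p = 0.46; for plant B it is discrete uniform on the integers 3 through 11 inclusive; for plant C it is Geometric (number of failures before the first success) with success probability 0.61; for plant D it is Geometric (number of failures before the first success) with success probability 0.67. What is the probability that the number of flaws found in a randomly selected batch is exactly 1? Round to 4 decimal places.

0.1161

Conditional on each plant, P(X = 1): A: 0.0062845; B: 0; C: 0.2379; D: 0.2211.
By total probability, P(X = 1) = 0.3·0.0062845 + 0.2·0 + 0.22·0.2379 + 0.28·0.2211 = 0.116131.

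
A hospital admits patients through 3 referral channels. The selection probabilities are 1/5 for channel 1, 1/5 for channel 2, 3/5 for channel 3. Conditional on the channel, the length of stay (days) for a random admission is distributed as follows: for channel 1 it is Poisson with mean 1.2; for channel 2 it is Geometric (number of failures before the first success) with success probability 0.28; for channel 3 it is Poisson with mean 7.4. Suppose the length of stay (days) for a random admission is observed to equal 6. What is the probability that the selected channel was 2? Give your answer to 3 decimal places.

0.085

Likelihoods P(X=6 | ·): 1: 0.00124911; 2: 0.0390079; 3: 0.139405.
Posterior ∝ prior × likelihood. Numerator for 2: 0.2·0.0390079 = 0.00780159.
Normalizing constant: 0.2·0.00124911 + 0.2·0.0390079 + 0.6·0.139405 = 0.0916945.
P(2 | observation) = 0.00780159 / 0.0916945 = 0.0850824.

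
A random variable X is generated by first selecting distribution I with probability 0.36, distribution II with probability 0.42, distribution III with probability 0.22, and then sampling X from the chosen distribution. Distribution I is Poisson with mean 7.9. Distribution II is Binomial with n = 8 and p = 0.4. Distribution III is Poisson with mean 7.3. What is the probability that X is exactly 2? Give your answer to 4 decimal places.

Conditional on each component, P(X = 2): I: 0.0115691; II: 0.209019; III: 0.0179997.
By total probability, P(X = 2) = 0.36·0.0115691 + 0.42·0.209019 + 0.22·0.0179997 = 0.0959127.

0.0959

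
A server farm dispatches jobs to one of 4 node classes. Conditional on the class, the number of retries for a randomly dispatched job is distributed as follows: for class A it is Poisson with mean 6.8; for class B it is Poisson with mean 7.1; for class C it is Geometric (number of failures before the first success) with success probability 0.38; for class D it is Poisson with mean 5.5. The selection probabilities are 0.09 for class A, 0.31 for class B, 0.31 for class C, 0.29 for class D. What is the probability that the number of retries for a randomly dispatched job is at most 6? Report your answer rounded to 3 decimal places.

0.676

Conditional on each class, P(X ≤ 6): A: 0.479916; B: 0.43492; C: 0.964784; D: 0.686036.
By total probability, P(X ≤ 6) = 0.09·0.479916 + 0.31·0.43492 + 0.31·0.964784 + 0.29·0.686036 = 0.676051.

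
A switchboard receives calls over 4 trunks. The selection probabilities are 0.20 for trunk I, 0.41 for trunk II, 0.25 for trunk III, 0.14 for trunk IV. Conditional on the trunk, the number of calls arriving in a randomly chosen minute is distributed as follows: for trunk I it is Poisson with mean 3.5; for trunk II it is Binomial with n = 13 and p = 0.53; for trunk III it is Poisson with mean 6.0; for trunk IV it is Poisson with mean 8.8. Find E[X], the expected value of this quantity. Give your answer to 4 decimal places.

6.2569

Component means — I: 3.5; II: 6.89; III: 6; IV: 8.8.
E[X] = 0.2·3.5 + 0.41·6.89 + 0.25·6 + 0.14·8.8 = 6.2569.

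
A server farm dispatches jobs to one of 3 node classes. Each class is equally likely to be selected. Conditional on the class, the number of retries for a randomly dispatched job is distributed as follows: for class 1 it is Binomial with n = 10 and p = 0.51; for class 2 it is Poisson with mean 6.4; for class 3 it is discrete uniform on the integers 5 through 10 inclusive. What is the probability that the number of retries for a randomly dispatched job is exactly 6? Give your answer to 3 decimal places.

0.179

Conditional on each class, P(X = 6): 1: 0.213022; 2: 0.158585; 3: 0.166667.
By total probability, P(X = 6) = 0.333333·0.213022 + 0.333333·0.158585 + 0.333333·0.166667 = 0.179425.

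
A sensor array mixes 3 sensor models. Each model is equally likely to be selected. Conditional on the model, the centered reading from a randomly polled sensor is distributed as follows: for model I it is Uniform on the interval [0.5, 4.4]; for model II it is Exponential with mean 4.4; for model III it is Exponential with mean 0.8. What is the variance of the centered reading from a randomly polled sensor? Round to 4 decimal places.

9.2542

Per component, I: μ=2.45, E[X²]=7.27; II: μ=4.4, E[X²]=38.72; III: μ=0.8, E[X²]=1.28.
E[X] = 0.333333·2.45 + 0.333333·4.4 + 0.333333·0.8 = 2.55.
E[X²] = 0.333333·7.27 + 0.333333·38.72 + 0.333333·1.28 = 15.7567.
Var(X) = E[X²] − (E[X])² = 15.7567 − 6.5025 = 9.25417.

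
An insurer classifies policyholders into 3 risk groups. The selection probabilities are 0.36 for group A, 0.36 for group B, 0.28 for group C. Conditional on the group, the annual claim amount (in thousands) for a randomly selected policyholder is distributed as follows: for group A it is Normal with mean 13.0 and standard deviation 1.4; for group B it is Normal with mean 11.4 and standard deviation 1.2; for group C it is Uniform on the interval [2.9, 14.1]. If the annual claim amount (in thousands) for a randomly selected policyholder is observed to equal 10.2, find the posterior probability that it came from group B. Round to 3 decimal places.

0.651

Likelihoods f(10.2 | ·): A: 0.038565; B: 0.201642; C: 0.0892857.
Posterior ∝ prior × likelihood. Numerator for B: 0.36·0.201642 = 0.0725912.
Normalizing constant: 0.36·0.038565 + 0.36·0.201642 + 0.28·0.0892857 = 0.111475.
P(B | observation) = 0.0725912 / 0.111475 = 0.651191.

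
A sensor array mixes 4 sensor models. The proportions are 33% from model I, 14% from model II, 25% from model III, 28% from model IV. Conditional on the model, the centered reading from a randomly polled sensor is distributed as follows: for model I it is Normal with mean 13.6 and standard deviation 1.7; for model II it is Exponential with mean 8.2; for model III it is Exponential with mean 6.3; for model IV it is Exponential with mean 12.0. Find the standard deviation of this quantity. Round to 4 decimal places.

Per component, I: μ=13.6, E[X²]=187.85; II: μ=8.2, E[X²]=134.48; III: μ=6.3, E[X²]=79.38; IV: μ=12, E[X²]=288.
E[X] = 0.33·13.6 + 0.14·8.2 + 0.25·6.3 + 0.28·12 = 10.571.
E[X²] = 0.33·187.85 + 0.14·134.48 + 0.25·79.38 + 0.28·288 = 181.303.
Var(X) = E[X²] − (E[X])² = 181.303 − 111.746 = 69.5567.
SD(X) = √69.5567 = 8.34006.

8.3401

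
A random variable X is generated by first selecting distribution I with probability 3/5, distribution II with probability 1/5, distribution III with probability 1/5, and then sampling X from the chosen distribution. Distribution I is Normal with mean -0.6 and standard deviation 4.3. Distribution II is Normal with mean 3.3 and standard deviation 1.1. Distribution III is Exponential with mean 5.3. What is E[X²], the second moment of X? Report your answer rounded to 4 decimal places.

24.9660

For each component E[X²] = Var + (mean)², giving I: 18.85; II: 12.1; III: 56.18.
Overall E[X²] = 0.6·18.85 + 0.2·12.1 + 0.2·56.18 = 24.966.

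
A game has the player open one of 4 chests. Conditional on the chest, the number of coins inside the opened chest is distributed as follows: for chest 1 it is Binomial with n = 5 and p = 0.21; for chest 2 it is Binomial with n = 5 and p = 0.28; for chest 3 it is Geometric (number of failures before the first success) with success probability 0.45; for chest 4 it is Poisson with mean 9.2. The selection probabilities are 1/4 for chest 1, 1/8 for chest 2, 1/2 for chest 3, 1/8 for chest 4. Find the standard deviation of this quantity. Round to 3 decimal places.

Per component, 1: μ=1.05, E[X²]=1.932; 2: μ=1.4, E[X²]=2.968; 3: μ=1.22222, E[X²]=4.20988; 4: μ=9.2, E[X²]=93.84.
E[X] = 0.25·1.05 + 0.125·1.4 + 0.5·1.22222 + 0.125·9.2 = 2.19861.
E[X²] = 0.25·1.932 + 0.125·2.968 + 0.5·4.20988 + 0.125·93.84 = 14.6889.
Var(X) = E[X²] − (E[X])² = 14.6889 − 4.83389 = 9.85505.
SD(X) = √9.85505 = 3.13927.

3.139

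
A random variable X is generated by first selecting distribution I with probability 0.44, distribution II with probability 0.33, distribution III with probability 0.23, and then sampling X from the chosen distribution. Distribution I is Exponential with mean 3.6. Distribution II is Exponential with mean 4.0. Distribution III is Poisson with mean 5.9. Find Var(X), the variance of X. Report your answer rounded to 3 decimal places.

13.172

Per component, I: μ=3.6, E[X²]=25.92; II: μ=4, E[X²]=32; III: μ=5.9, E[X²]=40.71.
E[X] = 0.44·3.6 + 0.33·4 + 0.23·5.9 = 4.261.
E[X²] = 0.44·25.92 + 0.33·32 + 0.23·40.71 = 31.3281.
Var(X) = E[X²] − (E[X])² = 31.3281 − 18.1561 = 13.172.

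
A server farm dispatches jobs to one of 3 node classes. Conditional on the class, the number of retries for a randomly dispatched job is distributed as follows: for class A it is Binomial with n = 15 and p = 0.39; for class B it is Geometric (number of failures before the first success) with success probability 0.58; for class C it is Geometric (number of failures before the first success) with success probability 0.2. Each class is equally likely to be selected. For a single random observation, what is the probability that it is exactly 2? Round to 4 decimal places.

0.0854

Conditional on each class, P(X = 2): A: 0.0258587; B: 0.102312; C: 0.128.
By total probability, P(X = 2) = 0.333333·0.0258587 + 0.333333·0.102312 + 0.333333·0.128 = 0.0853902.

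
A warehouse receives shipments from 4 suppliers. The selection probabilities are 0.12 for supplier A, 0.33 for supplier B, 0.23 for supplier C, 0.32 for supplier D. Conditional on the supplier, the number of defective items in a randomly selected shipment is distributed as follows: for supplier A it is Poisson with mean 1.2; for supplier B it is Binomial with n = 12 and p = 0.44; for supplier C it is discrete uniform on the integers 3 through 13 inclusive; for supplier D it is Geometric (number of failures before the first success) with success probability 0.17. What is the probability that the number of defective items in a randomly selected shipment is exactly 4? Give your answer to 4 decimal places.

0.1091

Conditional on each supplier, P(X = 4): A: 0.0260232; B: 0.17944; C: 0.0909091; D: 0.0806791.
By total probability, P(X = 4) = 0.12·0.0260232 + 0.33·0.17944 + 0.23·0.0909091 + 0.32·0.0806791 = 0.109065.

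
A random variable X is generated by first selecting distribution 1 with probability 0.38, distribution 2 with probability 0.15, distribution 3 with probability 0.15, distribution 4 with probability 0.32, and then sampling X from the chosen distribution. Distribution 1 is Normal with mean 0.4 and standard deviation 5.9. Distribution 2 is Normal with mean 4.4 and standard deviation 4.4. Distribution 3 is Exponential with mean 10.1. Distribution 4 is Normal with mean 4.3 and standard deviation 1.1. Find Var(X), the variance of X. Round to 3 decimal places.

Per component, 1: μ=0.4, E[X²]=34.97; 2: μ=4.4, E[X²]=38.72; 3: μ=10.1, E[X²]=204.02; 4: μ=4.3, E[X²]=19.7.
E[X] = 0.38·0.4 + 0.15·4.4 + 0.15·10.1 + 0.32·4.3 = 3.703.
E[X²] = 0.38·34.97 + 0.15·38.72 + 0.15·204.02 + 0.32·19.7 = 56.0036.
Var(X) = E[X²] − (E[X])² = 56.0036 − 13.7122 = 42.2914.

42.291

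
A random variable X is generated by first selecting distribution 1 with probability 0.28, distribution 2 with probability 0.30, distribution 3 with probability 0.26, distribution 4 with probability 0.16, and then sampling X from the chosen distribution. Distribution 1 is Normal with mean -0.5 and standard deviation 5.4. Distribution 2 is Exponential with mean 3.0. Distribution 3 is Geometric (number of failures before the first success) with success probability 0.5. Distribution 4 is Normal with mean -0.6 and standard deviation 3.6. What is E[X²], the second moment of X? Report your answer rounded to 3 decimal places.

For each component E[X²] = Var + (mean)², giving 1: 29.41; 2: 18; 3: 3; 4: 13.32.
Overall E[X²] = 0.28·29.41 + 0.3·18 + 0.26·3 + 0.16·13.32 = 16.546.

16.546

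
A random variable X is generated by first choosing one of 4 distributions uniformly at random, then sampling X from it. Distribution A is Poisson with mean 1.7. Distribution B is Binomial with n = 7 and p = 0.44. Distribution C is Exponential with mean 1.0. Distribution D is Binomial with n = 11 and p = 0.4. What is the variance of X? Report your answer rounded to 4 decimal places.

Per component, A: μ=1.7, E[X²]=4.59; B: μ=3.08, E[X²]=11.2112; C: μ=1, E[X²]=2; D: μ=4.4, E[X²]=22.
E[X] = 0.25·1.7 + 0.25·3.08 + 0.25·1 + 0.25·4.4 = 2.545.
E[X²] = 0.25·4.59 + 0.25·11.2112 + 0.25·2 + 0.25·22 = 9.9503.
Var(X) = E[X²] − (E[X])² = 9.9503 − 6.47702 = 3.47328.

3.4733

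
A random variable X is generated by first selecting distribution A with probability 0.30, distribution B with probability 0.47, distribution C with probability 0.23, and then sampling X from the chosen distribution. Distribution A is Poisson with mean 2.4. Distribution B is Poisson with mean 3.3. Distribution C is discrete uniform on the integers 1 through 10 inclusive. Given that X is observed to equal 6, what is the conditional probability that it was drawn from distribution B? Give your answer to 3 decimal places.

0.507

Likelihoods P(X=6 | ·): A: 0.0240784; B: 0.0661575; C: 0.1.
Posterior ∝ prior × likelihood. Numerator for B: 0.47·0.0661575 = 0.031094.
Normalizing constant: 0.3·0.0240784 + 0.47·0.0661575 + 0.23·0.1 = 0.0613176.
P(B | observation) = 0.031094 / 0.0613176 = 0.507098.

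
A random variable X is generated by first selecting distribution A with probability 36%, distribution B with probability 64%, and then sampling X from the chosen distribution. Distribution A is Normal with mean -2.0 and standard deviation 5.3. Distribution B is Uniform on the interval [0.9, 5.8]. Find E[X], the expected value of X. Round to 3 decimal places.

Component means — A: -2; B: 3.35.
E[X] = 0.36·-2 + 0.64·3.35 = 1.424.

1.424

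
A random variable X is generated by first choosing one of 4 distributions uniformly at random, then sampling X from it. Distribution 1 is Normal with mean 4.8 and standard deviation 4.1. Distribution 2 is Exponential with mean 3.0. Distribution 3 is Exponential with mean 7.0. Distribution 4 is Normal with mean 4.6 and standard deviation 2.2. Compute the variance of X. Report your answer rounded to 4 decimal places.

21.9400

Per component, 1: μ=4.8, E[X²]=39.85; 2: μ=3, E[X²]=18; 3: μ=7, E[X²]=98; 4: μ=4.6, E[X²]=26.
E[X] = 0.25·4.8 + 0.25·3 + 0.25·7 + 0.25·4.6 = 4.85.
E[X²] = 0.25·39.85 + 0.25·18 + 0.25·98 + 0.25·26 = 45.4625.
Var(X) = E[X²] − (E[X])² = 45.4625 − 23.5225 = 21.94.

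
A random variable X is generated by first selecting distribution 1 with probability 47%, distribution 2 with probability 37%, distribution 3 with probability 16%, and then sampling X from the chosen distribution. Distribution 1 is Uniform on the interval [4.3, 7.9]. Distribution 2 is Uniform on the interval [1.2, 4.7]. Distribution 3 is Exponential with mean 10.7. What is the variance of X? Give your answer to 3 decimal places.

Per component, 1: μ=6.1, E[X²]=38.29; 2: μ=2.95, E[X²]=9.72333; 3: μ=10.7, E[X²]=228.98.
E[X] = 0.47·6.1 + 0.37·2.95 + 0.16·10.7 = 5.6705.
E[X²] = 0.47·38.29 + 0.37·9.72333 + 0.16·228.98 = 58.2307.
Var(X) = E[X²] − (E[X])² = 58.2307 − 32.1546 = 26.0762.

26.076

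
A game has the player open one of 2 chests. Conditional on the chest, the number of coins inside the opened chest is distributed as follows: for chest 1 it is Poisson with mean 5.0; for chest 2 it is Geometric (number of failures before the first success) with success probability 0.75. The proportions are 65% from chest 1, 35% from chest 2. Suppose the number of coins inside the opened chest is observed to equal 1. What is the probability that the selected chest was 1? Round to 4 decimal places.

0.2502

Likelihoods P(X=1 | ·): 1: 0.0336897; 2: 0.1875.
Posterior ∝ prior × likelihood. Numerator for 1: 0.65·0.0336897 = 0.0218983.
Normalizing constant: 0.65·0.0336897 + 0.35·0.1875 = 0.0875233.
P(1 | observation) = 0.0218983 / 0.0875233 = 0.2502.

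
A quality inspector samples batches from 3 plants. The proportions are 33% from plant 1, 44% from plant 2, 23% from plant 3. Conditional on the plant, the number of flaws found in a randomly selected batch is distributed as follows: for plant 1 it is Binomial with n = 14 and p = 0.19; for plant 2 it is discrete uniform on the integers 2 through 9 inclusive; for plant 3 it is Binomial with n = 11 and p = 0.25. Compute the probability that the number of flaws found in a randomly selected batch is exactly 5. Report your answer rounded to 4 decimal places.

Conditional on each plant, P(X = 5): 1: 0.0744042; 2: 0.125; 3: 0.0802989.
By total probability, P(X = 5) = 0.33·0.0744042 + 0.44·0.125 + 0.23·0.0802989 = 0.0980221.

0.0980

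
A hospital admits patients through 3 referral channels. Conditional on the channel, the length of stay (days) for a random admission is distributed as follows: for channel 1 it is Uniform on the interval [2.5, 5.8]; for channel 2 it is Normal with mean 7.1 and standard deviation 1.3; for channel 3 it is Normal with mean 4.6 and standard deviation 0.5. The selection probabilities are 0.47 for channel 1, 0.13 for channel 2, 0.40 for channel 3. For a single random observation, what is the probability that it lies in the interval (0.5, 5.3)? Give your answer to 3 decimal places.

Conditional on each channel, P(0.5 < X < 5.3): 1: 0.848485; 2: 0.0830849; 3: 0.919243.
By total probability, P(0.5 < X < 5.3) = 0.47·0.848485 + 0.13·0.0830849 + 0.4·0.919243 = 0.777286.

0.777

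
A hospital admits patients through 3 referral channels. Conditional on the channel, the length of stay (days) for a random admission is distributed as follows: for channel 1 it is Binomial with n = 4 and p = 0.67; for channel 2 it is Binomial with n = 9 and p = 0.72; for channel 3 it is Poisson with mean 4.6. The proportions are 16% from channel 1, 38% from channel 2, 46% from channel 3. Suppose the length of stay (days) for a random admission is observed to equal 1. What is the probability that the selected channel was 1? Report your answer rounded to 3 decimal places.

0.419

Likelihoods P(X=1 | ·): 1: 0.0963112; 2: 0.000244816; 3: 0.0462384.
Posterior ∝ prior × likelihood. Numerator for 1: 0.16·0.0963112 = 0.0154098.
Normalizing constant: 0.16·0.0963112 + 0.38·0.000244816 + 0.46·0.0462384 = 0.0367725.
P(1 | observation) = 0.0154098 / 0.0367725 = 0.419057.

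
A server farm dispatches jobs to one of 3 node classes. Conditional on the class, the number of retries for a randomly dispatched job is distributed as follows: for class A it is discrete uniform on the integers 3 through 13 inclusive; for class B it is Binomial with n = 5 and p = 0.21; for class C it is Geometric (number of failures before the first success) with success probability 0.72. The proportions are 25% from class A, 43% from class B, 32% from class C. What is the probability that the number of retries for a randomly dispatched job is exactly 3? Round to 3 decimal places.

Conditional on each class, P(X = 3): A: 0.0909091; B: 0.0577979; C: 0.0158054.
By total probability, P(X = 3) = 0.25·0.0909091 + 0.43·0.0577979 + 0.32·0.0158054 = 0.0526381.

0.053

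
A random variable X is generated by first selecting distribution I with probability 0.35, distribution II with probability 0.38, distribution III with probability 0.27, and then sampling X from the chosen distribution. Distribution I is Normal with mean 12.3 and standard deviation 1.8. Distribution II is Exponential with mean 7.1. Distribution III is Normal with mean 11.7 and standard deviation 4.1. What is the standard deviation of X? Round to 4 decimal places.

5.5344

Per component, I: μ=12.3, E[X²]=154.53; II: μ=7.1, E[X²]=100.82; III: μ=11.7, E[X²]=153.7.
E[X] = 0.35·12.3 + 0.38·7.1 + 0.27·11.7 = 10.162.
E[X²] = 0.35·154.53 + 0.38·100.82 + 0.27·153.7 = 133.896.
Var(X) = E[X²] − (E[X])² = 133.896 − 103.266 = 30.6299.
SD(X) = √30.6299 = 5.53442.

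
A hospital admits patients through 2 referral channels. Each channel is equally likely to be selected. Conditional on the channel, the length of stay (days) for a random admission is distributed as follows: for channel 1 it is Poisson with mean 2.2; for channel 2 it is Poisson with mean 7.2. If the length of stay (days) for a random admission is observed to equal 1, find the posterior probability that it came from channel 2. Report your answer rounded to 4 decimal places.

Likelihoods P(X=1 | ·): 1: 0.243767; 2: 0.00537542.
Posterior ∝ prior × likelihood. Numerator for 2: 0.5·0.00537542 = 0.00268771.
Normalizing constant: 0.5·0.243767 + 0.5·0.00537542 = 0.124571.
P(2 | observation) = 0.00268771 / 0.124571 = 0.0215757.

0.0216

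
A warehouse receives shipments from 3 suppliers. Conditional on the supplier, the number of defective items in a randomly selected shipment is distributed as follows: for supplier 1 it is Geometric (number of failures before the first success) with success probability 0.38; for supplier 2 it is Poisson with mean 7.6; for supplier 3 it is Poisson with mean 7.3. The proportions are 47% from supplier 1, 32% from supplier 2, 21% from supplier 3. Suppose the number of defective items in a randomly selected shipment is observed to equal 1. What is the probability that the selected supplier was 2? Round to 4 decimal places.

Likelihoods P(X=1 | ·): 1: 0.2356; 2: 0.00380343; 3: 0.00493143.
Posterior ∝ prior × likelihood. Numerator for 2: 0.32·0.00380343 = 0.0012171.
Normalizing constant: 0.47·0.2356 + 0.32·0.00380343 + 0.21·0.00493143 = 0.112985.
P(2 | observation) = 0.0012171 / 0.112985 = 0.0107722.

0.0108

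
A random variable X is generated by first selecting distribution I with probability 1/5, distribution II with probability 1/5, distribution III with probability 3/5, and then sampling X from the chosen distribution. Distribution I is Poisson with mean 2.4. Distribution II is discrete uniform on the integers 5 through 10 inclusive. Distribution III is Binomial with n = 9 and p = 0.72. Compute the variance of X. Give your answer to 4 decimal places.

Per component, I: μ=2.4, E[X²]=8.16; II: μ=7.5, E[X²]=59.1667; III: μ=6.48, E[X²]=43.8048.
E[X] = 0.2·2.4 + 0.2·7.5 + 0.6·6.48 = 5.868.
E[X²] = 0.2·8.16 + 0.2·59.1667 + 0.6·43.8048 = 39.7482.
Var(X) = E[X²] − (E[X])² = 39.7482 − 34.4334 = 5.31479.

5.3148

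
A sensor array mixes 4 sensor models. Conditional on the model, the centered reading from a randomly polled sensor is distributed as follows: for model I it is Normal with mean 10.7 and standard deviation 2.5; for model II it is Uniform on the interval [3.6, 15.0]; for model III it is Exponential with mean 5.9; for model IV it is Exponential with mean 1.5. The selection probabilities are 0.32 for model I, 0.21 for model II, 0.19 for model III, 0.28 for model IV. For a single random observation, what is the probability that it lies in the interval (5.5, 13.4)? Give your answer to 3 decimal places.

0.477

Conditional on each model, P(5.5 < X < 13.4): I: 0.841166; II: 0.692982; III: 0.290496; IV: 0.0254296.
By total probability, P(5.5 < X < 13.4) = 0.32·0.841166 + 0.21·0.692982 + 0.19·0.290496 + 0.28·0.0254296 = 0.477014.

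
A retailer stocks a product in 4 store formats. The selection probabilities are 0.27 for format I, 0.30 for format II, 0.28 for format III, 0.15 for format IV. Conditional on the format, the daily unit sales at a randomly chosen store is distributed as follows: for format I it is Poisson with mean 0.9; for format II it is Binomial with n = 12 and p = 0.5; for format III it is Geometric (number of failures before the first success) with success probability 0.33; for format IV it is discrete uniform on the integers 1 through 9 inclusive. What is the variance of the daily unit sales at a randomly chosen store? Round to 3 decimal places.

8.489

Per component, I: μ=0.9, E[X²]=1.71; II: μ=6, E[X²]=39; III: μ=2.0303, E[X²]=10.2746; IV: μ=5, E[X²]=31.6667.
E[X] = 0.27·0.9 + 0.3·6 + 0.28·2.0303 + 0.15·5 = 3.36148.
E[X²] = 0.27·1.71 + 0.3·39 + 0.28·10.2746 + 0.15·31.6667 = 19.7886.
Var(X) = E[X²] − (E[X])² = 19.7886 − 11.2996 = 8.489.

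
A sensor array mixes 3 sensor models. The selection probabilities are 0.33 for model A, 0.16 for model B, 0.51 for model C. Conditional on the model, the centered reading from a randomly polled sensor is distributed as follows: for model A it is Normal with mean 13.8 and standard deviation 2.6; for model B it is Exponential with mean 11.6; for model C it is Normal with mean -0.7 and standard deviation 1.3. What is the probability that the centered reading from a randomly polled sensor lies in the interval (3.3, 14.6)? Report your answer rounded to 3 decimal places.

Conditional on each model, P(3.3 < X < 14.6): A: 0.620815; B: 0.468358; C: 0.00104575.
By total probability, P(3.3 < X < 14.6) = 0.33·0.620815 + 0.16·0.468358 + 0.51·0.00104575 = 0.280339.

0.280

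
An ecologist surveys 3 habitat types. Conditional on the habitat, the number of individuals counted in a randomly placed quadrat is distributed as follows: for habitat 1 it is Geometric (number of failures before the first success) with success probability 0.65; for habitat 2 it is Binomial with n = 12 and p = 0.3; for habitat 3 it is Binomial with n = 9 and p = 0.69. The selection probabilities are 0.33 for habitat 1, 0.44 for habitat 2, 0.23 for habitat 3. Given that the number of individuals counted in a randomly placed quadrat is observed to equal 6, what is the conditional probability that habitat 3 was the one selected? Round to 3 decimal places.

Likelihoods P(X=6 | ·): 1: 0.00119487; 2: 0.0792479; 3: 0.270059.
Posterior ∝ prior × likelihood. Numerator for 3: 0.23·0.270059 = 0.0621136.
Normalizing constant: 0.33·0.00119487 + 0.44·0.0792479 + 0.23·0.270059 = 0.097377.
P(3 | observation) = 0.0621136 / 0.097377 = 0.637867.

0.638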